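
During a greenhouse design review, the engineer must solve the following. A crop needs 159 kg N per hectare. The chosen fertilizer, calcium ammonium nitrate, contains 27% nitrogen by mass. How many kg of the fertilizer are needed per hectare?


Rate = N_required / (N_content / 100)
     = 159 / (27 / 100)
     = 159 / 0.27
     = 588.89 kg/ha


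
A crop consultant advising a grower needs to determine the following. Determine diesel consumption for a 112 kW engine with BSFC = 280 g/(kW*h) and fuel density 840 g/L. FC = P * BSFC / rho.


FC = P * BSFC / rho_fuel
   = 112 * 280 / 840
   = 31360 / 840
   = 37.33 L/h


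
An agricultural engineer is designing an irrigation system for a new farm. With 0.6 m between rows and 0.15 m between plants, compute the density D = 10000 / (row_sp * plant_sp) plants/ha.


D = 10000 / (row_sp * plant_sp)
  = 10000 / (0.6 * 0.15)
  = 10000 / 0.0900
  = 111111.11 plants/ha


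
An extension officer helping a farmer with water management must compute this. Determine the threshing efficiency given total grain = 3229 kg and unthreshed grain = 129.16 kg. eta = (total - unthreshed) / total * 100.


eta = (total - unthreshed) / total * 100
    = (3229 - 129.16) / 3229 * 100
    = 3099.84 / 3229 * 100
    = 96%


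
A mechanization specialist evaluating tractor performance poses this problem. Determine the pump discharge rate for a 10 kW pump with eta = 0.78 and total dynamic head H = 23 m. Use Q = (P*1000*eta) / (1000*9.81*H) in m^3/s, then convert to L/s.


Q = (P * 1000 * eta) / (rho * g * H)
  = (10 * 1000 * 0.78) / (1000 * 9.81 * 23)
  = 7800 / 225630
  = 0.03457 m^3/s = 34.57 L/s


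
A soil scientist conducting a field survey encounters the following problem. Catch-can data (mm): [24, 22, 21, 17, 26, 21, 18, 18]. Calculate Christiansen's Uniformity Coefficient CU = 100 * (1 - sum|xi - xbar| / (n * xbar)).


xbar = 167 / 8 = 20.875
sum|xi - xbar| = 19.250
CU = 100 * (1 - 19.250 / (8 * 20.875))
   = 100 * (1 - 0.1153)
   = 88.47%


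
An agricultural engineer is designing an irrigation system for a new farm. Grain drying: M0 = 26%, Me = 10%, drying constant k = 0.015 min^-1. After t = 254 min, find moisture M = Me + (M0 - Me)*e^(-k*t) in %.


M = Me + (M0 - Me) * e^(-k*t)
  = 10 + (26 - 10) * e^(-0.015*254)
  = 10 + 16 * e^(-3.810)
  = 10 + 16 * 0.02215
  = 10 + 0.3544
  = 10.35%


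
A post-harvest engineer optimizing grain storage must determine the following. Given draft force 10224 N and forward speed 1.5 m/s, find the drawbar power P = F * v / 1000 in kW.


P = F * v / 1000
  = 10224 * 1.5 / 1000
  = 15336 / 1000
  = 15.34 kW


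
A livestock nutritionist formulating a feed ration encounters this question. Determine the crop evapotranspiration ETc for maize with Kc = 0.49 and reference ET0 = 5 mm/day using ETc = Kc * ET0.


ETc = Kc * ET0
    = 0.49 * 5
    = 2.45 mm/day


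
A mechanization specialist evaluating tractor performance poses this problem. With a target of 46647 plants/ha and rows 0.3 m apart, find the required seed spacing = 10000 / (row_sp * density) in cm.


spacing = 10000 / (row_sp * density)
        = 10000 / (0.3 * 46647)
        = 10000 / 13994.10
        = 0.71459 m = 71.46 cm


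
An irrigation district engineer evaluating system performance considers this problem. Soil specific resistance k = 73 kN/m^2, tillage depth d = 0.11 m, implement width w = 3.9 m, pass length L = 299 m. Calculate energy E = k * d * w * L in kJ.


E = k * d * w * L
  = 73 * 0.11 * 3.9 * 299
  = 9363.78 kJ


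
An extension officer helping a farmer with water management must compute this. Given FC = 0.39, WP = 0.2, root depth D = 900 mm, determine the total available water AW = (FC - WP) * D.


AW = (FC - WP) * D
   = (0.39 - 0.2) * 900
   = 0.19 * 900
   = 171 mm


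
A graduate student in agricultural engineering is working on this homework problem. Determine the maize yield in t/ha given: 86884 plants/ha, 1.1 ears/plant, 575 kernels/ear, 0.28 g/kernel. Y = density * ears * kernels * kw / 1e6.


Y = density * ears * kernels * kw
  = 86884 * 1.1 * 575 * 0.28 g/ha
  = 15387156.40 g/ha
  = 15387.16 kg/ha = 15.39 t/ha


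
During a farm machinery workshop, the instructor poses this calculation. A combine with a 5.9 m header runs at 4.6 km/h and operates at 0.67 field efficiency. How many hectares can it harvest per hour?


C = w * v * eta_f / 10
  = 5.9 * 4.6 * 0.67 / 10
  = 18.18 / 10
  = 1.82 ha/h


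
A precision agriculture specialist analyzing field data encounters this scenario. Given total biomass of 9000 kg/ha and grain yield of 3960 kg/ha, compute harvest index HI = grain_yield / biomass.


HI = grain_yield / biomass
   = 3960 / 9000
   = 0.44


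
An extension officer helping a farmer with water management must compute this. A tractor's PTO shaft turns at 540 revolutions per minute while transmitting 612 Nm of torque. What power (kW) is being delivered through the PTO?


P = 2*pi*n*T / 60000
  = 2*pi * 540 * 612 / 60000
  = 2076467.08 / 60000
  = 34.61 kW


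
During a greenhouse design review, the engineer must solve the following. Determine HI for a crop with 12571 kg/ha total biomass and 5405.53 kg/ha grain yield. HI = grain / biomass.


HI = grain_yield / biomass
   = 5405.53 / 12571
   = 0.43


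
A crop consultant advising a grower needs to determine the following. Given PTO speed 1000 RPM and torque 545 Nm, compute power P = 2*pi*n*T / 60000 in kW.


P = 2*pi*n*T / 60000
  = 2*pi * 1000 * 545 / 60000
  = 3424335.99 / 60000
  = 57.07 kW


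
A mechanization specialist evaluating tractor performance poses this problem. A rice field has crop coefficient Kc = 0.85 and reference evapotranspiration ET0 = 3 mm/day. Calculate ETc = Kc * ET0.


ETc = Kc * ET0
    = 0.85 * 3
    = 2.55 mm/day


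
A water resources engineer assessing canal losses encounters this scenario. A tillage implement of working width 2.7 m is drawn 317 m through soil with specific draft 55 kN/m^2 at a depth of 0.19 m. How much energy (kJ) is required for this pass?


E = k * d * w * L
  = 55 * 0.19 * 2.7 * 317
  = 8944.16 kJ


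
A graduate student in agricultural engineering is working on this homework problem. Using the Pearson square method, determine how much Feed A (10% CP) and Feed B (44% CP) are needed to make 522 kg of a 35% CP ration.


parts_A = CP_b - target = 44 - 35 = 9
parts_B = target - CP_a = 35 - 10 = 25
total_parts = 9 + 25 = 34
Feed A = 522 * 9 / 34 = 138.18 kg
Feed B = 522 * 25 / 34 = 383.82 kg

138.18 kg


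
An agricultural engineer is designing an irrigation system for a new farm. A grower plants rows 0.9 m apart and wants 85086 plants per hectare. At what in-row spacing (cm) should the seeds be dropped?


spacing = 10000 / (row_sp * density)
        = 10000 / (0.9 * 85086)
        = 10000 / 76577.40
        = 0.13059 m = 13.06 cm


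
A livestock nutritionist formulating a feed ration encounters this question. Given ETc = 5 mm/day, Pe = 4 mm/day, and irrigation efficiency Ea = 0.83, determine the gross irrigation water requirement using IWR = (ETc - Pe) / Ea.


IWR = (ETc - Pe) / Ea
    = (5 - 4) / 0.83
    = 1 / 0.83
    = 1.20 mm/day


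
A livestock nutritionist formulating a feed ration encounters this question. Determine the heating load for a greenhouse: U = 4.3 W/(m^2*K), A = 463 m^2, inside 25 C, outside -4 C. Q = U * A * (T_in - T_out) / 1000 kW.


dT = 25 - (-4) = 29 K
Q = U * A * dT
  = 4.3 * 463 * 29
  = 57736.10 W = 57.74 kW


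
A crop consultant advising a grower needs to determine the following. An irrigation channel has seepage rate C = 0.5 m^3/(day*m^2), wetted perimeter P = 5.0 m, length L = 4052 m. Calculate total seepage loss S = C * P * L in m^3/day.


S = C * P * L
  = 0.5 * 5.0 * 4052
  = 10130 m^3/day


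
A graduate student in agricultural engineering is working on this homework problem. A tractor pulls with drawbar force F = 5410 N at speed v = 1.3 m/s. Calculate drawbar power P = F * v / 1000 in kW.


P = F * v / 1000
  = 5410 * 1.3 / 1000
  = 7033 / 1000
  = 7.03 kW


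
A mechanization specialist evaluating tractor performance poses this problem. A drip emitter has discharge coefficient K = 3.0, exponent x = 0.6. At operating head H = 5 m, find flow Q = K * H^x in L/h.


Q = K * H^x
  = 3.0 * 5^0.6
  = 3.0 * 2.6265
  = 7.88 L/h


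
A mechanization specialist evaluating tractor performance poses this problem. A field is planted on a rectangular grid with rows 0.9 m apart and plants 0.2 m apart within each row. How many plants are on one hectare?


D = 10000 / (row_sp * plant_sp)
  = 10000 / (0.9 * 0.2)
  = 10000 / 0.1800
  = 55555.56 plants/ha


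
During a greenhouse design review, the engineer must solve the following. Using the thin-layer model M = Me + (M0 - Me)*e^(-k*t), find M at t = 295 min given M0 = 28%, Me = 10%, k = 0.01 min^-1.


M = Me + (M0 - Me) * e^(-k*t)
  = 10 + (28 - 10) * e^(-0.01*295)
  = 10 + 18 * e^(-2.950)
  = 10 + 18 * 0.05234
  = 10 + 0.9421
  = 10.94%


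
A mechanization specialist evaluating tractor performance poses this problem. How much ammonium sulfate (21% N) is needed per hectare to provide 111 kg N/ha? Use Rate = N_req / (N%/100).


Rate = N_required / (N_content / 100)
     = 111 / (21 / 100)
     = 111 / 0.21
     = 528.57 kg/ha


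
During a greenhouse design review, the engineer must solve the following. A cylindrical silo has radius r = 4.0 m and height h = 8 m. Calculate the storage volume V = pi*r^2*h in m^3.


V = pi * r^2 * h
  = pi * 4.0^2 * 8
  = pi * 16 * 8
  = 402.12 m^3


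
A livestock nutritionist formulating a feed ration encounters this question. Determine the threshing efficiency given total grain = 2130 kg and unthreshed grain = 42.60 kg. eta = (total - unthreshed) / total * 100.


eta = (total - unthreshed) / total * 100
    = (2130 - 42.60) / 2130 * 100
    = 2087.40 / 2130 * 100
    = 98%


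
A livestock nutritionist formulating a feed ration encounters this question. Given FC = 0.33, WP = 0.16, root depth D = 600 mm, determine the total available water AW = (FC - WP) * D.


AW = (FC - WP) * D
   = (0.33 - 0.16) * 600
   = 0.17 * 600
   = 102 mm


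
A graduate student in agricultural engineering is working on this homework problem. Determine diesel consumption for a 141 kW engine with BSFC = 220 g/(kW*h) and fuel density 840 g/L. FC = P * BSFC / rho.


FC = P * BSFC / rho_fuel
   = 141 * 220 / 840
   = 31020 / 840
   = 36.93 L/h


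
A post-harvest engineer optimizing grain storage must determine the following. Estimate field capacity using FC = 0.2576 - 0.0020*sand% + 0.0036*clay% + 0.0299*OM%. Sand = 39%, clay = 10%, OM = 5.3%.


FC = 0.2576 - 0.0020*39 + 0.0036*10 + 0.0299*5.3
   = 0.2576 - 0.0780 + 0.0360 + 0.1585
   = 0.3741


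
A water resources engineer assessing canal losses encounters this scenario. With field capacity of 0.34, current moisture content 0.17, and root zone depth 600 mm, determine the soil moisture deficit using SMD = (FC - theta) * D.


SMD = (FC - theta) * D
    = (0.34 - 0.17) * 600
    = 0.170 * 600
    = 102 mm


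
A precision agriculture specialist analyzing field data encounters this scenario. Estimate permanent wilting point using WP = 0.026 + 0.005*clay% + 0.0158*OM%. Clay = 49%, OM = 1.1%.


WP = 0.026 + 0.005*49 + 0.0158*1.1
   = 0.026 + 0.2450 + 0.0174
   = 0.2884


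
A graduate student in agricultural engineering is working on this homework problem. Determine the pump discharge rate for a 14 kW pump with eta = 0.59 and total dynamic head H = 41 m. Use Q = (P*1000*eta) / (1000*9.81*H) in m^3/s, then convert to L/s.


Q = (P * 1000 * eta) / (rho * g * H)
  = (14 * 1000 * 0.59) / (1000 * 9.81 * 41)
  = 8260 / 402210
  = 0.02054 m^3/s = 20.54 L/s


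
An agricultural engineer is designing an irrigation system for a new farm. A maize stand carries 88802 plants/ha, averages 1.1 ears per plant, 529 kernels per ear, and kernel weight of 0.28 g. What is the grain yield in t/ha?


Y = density * ears * kernels * kw
  = 88802 * 1.1 * 529 * 0.28 g/ha
  = 14468687.46 g/ha
  = 14468.69 kg/ha = 14.47 t/ha


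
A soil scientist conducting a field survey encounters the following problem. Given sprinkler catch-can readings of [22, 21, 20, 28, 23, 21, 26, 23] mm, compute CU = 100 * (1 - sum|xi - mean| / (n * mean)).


xbar = 184 / 8 = 23
sum|xi - xbar| = 16
CU = 100 * (1 - 16 / (8 * 23))
   = 100 * (1 - 0.0870)
   = 91.30%


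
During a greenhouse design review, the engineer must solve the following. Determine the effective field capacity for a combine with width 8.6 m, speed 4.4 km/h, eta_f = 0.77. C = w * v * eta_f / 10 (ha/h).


C = w * v * eta_f / 10
  = 8.6 * 4.4 * 0.77 / 10
  = 29.14 / 10
  = 2.91 ha/h


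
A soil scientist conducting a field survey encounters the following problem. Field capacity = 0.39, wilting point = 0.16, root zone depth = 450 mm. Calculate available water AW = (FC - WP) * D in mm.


AW = (FC - WP) * D
   = (0.39 - 0.16) * 450
   = 0.23 * 450
   = 103.50 mm


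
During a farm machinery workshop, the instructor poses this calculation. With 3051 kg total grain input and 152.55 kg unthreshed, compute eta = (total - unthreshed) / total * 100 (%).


eta = (total - unthreshed) / total * 100
    = (3051 - 152.55) / 3051 * 100
    = 2898.45 / 3051 * 100
    = 95%


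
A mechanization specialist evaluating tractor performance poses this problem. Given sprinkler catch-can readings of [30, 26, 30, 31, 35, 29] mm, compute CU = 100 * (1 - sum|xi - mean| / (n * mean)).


xbar = 181 / 6 = 30.167
sum|xi - xbar| = 11.333
CU = 100 * (1 - 11.333 / (6 * 30.167))
   = 100 * (1 - 0.0626)
   = 93.74%


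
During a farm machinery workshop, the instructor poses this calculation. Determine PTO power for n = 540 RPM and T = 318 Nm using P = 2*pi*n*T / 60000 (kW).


P = 2*pi*n*T / 60000
  = 2*pi * 540 * 318 / 60000
  = 1078948.58 / 60000
  = 17.98 kW


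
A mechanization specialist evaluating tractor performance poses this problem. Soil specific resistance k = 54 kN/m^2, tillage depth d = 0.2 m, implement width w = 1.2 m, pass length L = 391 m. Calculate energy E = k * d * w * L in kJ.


E = k * d * w * L
  = 54 * 0.2 * 1.2 * 391
  = 5067.36 kJ


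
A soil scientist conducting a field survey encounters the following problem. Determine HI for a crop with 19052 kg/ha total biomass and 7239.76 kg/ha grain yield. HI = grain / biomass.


HI = grain_yield / biomass
   = 7239.76 / 19052
   = 0.38


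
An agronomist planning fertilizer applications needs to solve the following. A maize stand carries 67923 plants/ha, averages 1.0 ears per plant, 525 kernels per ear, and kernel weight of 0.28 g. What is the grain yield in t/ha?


Y = density * ears * kernels * kw
  = 67923 * 1.0 * 525 * 0.28 g/ha
  = 9984681.00 g/ha
  = 9984.68 kg/ha = 9.98 t/ha


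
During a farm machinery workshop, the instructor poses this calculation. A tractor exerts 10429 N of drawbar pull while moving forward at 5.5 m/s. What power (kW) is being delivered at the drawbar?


P = F * v / 1000
  = 10429 * 5.5 / 1000
  = 57359.50 / 1000
  = 57.36 kW


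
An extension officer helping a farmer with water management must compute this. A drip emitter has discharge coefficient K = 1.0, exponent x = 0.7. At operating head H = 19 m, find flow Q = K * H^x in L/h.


Q = K * H^x
  = 1.0 * 19^0.7
  = 1.0 * 7.8547
  = 7.85 L/h


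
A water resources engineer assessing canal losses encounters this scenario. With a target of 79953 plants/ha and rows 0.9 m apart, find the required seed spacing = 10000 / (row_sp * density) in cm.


spacing = 10000 / (row_sp * density)
        = 10000 / (0.9 * 79953)
        = 10000 / 71957.70
        = 0.13897 m = 13.90 cm


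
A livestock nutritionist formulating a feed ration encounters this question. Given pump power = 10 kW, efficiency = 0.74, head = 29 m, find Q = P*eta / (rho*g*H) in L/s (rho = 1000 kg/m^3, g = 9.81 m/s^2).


Q = (P * 1000 * eta) / (rho * g * H)
  = (10 * 1000 * 0.74) / (1000 * 9.81 * 29)
  = 7400 / 284490
  = 0.02601 m^3/s = 26.01 L/s


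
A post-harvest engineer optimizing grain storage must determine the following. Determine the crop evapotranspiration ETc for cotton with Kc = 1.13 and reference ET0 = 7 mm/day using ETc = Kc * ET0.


ETc = Kc * ET0
    = 1.13 * 7
    = 7.91 mm/day


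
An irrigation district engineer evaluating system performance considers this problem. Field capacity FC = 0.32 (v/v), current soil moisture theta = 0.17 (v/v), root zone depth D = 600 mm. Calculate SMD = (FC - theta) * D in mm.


SMD = (FC - theta) * D
    = (0.32 - 0.17) * 600
    = 0.150 * 600
    = 90 mm


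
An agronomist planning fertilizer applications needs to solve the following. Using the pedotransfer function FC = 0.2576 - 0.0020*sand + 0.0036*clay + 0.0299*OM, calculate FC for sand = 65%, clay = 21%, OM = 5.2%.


FC = 0.2576 - 0.0020*65 + 0.0036*21 + 0.0299*5.2
   = 0.2576 - 0.1300 + 0.0756 + 0.1555
   = 0.3587


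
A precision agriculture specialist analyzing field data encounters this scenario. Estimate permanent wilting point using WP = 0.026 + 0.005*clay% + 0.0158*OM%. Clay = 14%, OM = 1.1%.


WP = 0.026 + 0.005*14 + 0.0158*1.1
   = 0.026 + 0.0700 + 0.0174
   = 0.1134


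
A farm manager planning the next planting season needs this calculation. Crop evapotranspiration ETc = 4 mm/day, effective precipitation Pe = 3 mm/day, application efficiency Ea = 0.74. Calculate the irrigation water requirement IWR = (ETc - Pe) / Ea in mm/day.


IWR = (ETc - Pe) / Ea
    = (4 - 3) / 0.74
    = 1 / 0.74
    = 1.35 mm/day


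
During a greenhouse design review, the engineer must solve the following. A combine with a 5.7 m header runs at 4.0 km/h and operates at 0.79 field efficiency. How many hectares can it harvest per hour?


C = w * v * eta_f / 10
  = 5.7 * 4.0 * 0.79 / 10
  = 18.01 / 10
  = 1.80 ha/h


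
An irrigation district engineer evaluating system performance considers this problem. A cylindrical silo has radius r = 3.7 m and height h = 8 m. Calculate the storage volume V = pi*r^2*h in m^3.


V = pi * r^2 * h
  = pi * 3.7^2 * 8
  = pi * 13.69 * 8
  = 344.07 m^3


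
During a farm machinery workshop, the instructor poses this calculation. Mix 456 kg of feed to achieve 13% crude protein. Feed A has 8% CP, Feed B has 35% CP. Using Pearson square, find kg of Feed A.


parts_A = CP_b - target = 35 - 13 = 22
parts_B = target - CP_a = 13 - 8 = 5
total_parts = 22 + 5 = 27
Feed A = 456 * 22 / 27 = 371.56 kg
Feed B = 456 * 5 / 27 = 84.44 kg

371.56 kg


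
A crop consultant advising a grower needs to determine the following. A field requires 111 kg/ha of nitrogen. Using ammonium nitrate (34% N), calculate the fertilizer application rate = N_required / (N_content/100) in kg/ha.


Rate = N_required / (N_content / 100)
     = 111 / (34 / 100)
     = 111 / 0.34
     = 326.47 kg/ha


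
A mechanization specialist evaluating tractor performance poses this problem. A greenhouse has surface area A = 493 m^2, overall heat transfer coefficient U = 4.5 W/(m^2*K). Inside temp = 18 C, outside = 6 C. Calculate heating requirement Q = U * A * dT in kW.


dT = 18 - (6) = 12 K
Q = U * A * dT
  = 4.5 * 493 * 12
  = 26622 W = 26.62 kW


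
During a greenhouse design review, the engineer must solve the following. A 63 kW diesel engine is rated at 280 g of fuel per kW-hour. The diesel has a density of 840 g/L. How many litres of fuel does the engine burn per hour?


FC = P * BSFC / rho_fuel
   = 63 * 280 / 840
   = 17640 / 840
   = 21 L/h


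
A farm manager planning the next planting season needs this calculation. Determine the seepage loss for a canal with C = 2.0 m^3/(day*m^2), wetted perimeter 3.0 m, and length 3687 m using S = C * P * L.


S = C * P * L
  = 2.0 * 3.0 * 3687
  = 22122 m^3/day


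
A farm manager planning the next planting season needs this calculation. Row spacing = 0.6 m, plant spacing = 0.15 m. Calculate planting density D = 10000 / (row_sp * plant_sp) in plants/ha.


D = 10000 / (row_sp * plant_sp)
  = 10000 / (0.6 * 0.15)
  = 10000 / 0.0900
  = 111111.11 plants/ha


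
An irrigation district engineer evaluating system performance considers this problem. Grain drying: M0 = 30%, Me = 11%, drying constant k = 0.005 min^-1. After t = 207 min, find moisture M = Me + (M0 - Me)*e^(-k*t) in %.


M = Me + (M0 - Me) * e^(-k*t)
  = 11 + (30 - 11) * e^(-0.005*207)
  = 11 + 19 * e^(-1.035)
  = 11 + 19 * 0.35523
  = 11 + 6.7493
  = 17.75%


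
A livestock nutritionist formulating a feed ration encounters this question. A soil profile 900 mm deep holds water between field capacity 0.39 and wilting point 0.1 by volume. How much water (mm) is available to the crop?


AW = (FC - WP) * D
   = (0.39 - 0.1) * 900
   = 0.29 * 900
   = 261 mm


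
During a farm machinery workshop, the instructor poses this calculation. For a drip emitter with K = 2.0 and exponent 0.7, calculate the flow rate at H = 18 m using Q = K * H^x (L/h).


Q = K * H^x
  = 2.0 * 18^0.7
  = 2.0 * 7.5629
  = 15.13 L/h


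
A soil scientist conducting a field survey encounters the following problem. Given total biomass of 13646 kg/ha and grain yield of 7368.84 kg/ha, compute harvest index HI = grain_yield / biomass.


HI = grain_yield / biomass
   = 7368.84 / 13646
   = 0.54


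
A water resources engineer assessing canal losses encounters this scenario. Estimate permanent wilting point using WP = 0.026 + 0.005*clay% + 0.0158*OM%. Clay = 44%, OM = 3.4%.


WP = 0.026 + 0.005*44 + 0.0158*3.4
   = 0.026 + 0.2200 + 0.0537
   = 0.2997


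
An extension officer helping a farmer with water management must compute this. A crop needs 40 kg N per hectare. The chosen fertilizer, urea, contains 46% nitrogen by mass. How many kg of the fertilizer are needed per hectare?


Rate = N_required / (N_content / 100)
     = 40 / (46 / 100)
     = 40 / 0.46
     = 86.96 kg/ha


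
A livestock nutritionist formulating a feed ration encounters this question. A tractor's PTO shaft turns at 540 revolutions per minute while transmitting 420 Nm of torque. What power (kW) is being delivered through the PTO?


P = 2*pi*n*T / 60000
  = 2*pi * 540 * 420 / 60000
  = 1425026.43 / 60000
  = 23.75 kW


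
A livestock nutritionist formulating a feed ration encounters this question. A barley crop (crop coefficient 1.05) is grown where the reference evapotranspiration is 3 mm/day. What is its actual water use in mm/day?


ETc = Kc * ET0
    = 1.05 * 3
    = 3.15 mm/day


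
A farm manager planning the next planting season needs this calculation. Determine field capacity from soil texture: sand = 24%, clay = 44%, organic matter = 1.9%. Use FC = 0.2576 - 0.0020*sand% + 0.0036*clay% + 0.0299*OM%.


FC = 0.2576 - 0.0020*24 + 0.0036*44 + 0.0299*1.9
   = 0.2576 - 0.0480 + 0.1584 + 0.0568
   = 0.4248


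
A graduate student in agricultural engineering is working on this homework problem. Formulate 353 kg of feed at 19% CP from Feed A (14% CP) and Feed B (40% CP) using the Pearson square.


parts_A = CP_b - target = 40 - 19 = 21
parts_B = target - CP_a = 19 - 14 = 5
total_parts = 21 + 5 = 26
Feed A = 353 * 21 / 26 = 285.12 kg
Feed B = 353 * 5 / 26 = 67.88 kg

285.12 kg


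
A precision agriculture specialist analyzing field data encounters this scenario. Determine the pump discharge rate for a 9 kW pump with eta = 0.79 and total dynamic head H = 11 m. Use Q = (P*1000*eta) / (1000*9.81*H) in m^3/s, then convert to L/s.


Q = (P * 1000 * eta) / (rho * g * H)
  = (9 * 1000 * 0.79) / (1000 * 9.81 * 11)
  = 7110 / 107910
  = 0.06589 m^3/s = 65.89 L/s


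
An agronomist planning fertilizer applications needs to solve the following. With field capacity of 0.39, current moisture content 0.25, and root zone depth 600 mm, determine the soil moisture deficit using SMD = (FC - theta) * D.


SMD = (FC - theta) * D
    = (0.39 - 0.25) * 600
    = 0.140 * 600
    = 84 mm


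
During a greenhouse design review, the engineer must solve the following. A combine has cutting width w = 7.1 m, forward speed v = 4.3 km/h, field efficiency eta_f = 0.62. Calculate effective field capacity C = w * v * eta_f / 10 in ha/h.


C = w * v * eta_f / 10
  = 7.1 * 4.3 * 0.62 / 10
  = 18.93 / 10
  = 1.89 ha/h


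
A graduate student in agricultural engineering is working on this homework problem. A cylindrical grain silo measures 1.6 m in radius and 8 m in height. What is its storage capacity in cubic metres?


V = pi * r^2 * h
  = pi * 1.6^2 * 8
  = pi * 2.56 * 8
  = 64.34 m^3


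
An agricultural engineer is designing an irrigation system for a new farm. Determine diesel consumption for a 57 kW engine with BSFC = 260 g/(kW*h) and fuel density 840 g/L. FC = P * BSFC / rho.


FC = P * BSFC / rho_fuel
   = 57 * 260 / 840
   = 14820 / 840
   = 17.64 L/h


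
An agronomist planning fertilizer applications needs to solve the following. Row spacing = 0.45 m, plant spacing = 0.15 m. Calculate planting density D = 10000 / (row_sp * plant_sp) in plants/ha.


D = 10000 / (row_sp * plant_sp)
  = 10000 / (0.45 * 0.15)
  = 10000 / 0.0675
  = 148148.15 plants/ha


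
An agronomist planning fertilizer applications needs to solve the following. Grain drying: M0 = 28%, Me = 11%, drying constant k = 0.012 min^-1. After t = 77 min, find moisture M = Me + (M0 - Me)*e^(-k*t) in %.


M = Me + (M0 - Me) * e^(-k*t)
  = 11 + (28 - 11) * e^(-0.012*77)
  = 11 + 17 * e^(-0.924)
  = 11 + 17 * 0.39693
  = 11 + 6.7478
  = 17.75%


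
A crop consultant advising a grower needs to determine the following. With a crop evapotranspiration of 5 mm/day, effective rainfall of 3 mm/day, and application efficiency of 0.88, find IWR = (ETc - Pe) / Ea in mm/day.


IWR = (ETc - Pe) / Ea
    = (5 - 3) / 0.88
    = 2 / 0.88
    = 2.27 mm/day


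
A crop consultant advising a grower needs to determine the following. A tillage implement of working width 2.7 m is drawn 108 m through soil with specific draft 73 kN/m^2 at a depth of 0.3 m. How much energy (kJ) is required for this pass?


E = k * d * w * L
  = 73 * 0.3 * 2.7 * 108
  = 6386.04 kJ


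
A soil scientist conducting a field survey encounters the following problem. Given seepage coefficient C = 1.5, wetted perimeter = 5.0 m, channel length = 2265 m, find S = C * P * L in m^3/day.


S = C * P * L
  = 1.5 * 5.0 * 2265
  = 16987.50 m^3/day


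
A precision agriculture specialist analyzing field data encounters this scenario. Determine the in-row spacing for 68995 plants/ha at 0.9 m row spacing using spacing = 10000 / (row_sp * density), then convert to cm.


spacing = 10000 / (row_sp * density)
        = 10000 / (0.9 * 68995)
        = 10000 / 62095.50
        = 0.16104 m = 16.10 cm


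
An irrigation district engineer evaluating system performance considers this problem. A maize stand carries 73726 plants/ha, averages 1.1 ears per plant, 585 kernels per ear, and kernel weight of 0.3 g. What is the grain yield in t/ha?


Y = density * ears * kernels * kw
  = 73726 * 1.1 * 585 * 0.3 g/ha
  = 14232804.30 g/ha
  = 14232.80 kg/ha = 14.23 t/ha


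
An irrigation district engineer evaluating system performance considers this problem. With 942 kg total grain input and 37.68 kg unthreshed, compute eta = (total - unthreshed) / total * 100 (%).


eta = (total - unthreshed) / total * 100
    = (942 - 37.68) / 942 * 100
    = 904.32 / 942 * 100
    = 96%


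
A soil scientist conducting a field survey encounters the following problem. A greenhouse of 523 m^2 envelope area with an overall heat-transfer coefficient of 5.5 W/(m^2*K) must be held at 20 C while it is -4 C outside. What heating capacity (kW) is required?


dT = 20 - (-4) = 24 K
Q = U * A * dT
  = 5.5 * 523 * 24
  = 69036 W = 69.04 kW


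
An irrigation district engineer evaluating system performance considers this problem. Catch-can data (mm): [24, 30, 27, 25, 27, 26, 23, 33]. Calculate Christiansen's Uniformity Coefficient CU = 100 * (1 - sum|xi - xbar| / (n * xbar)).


xbar = 215 / 8 = 26.875
sum|xi - xbar| = 19
CU = 100 * (1 - 19 / (8 * 26.875))
   = 100 * (1 - 0.0884)
   = 91.16%


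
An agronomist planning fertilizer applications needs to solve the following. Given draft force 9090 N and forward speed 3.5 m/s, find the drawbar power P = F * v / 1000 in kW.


P = F * v / 1000
  = 9090 * 3.5 / 1000
  = 31815 / 1000
  = 31.82 kW


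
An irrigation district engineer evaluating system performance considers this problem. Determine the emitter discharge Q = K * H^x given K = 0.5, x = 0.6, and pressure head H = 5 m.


Q = K * H^x
  = 0.5 * 5^0.6
  = 0.5 * 2.6265
  = 1.31 L/h


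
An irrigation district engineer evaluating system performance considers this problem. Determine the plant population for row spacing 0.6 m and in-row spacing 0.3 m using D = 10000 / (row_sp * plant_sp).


D = 10000 / (row_sp * plant_sp)
  = 10000 / (0.6 * 0.3)
  = 10000 / 0.1800
  = 55555.56 plants/ha


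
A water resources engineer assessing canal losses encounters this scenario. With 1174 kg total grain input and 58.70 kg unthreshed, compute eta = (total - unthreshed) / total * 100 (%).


eta = (total - unthreshed) / total * 100
    = (1174 - 58.70) / 1174 * 100
    = 1115.30 / 1174 * 100
    = 95%


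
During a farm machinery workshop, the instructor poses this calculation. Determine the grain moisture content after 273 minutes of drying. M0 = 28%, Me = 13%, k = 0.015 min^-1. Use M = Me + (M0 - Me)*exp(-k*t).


M = Me + (M0 - Me) * e^(-k*t)
  = 13 + (28 - 13) * e^(-0.015*273)
  = 13 + 15 * e^(-4.095)
  = 13 + 15 * 0.01666
  = 13 + 0.2498
  = 13.25%


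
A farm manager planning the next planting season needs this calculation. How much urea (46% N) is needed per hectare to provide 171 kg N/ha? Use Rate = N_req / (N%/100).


Rate = N_required / (N_content / 100)
     = 171 / (46 / 100)
     = 171 / 0.46
     = 371.74 kg/ha


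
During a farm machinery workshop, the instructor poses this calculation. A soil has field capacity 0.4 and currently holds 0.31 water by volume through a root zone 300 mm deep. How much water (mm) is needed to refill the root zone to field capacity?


SMD = (FC - theta) * D
    = (0.4 - 0.31) * 300
    = 0.090 * 300
    = 27 mm


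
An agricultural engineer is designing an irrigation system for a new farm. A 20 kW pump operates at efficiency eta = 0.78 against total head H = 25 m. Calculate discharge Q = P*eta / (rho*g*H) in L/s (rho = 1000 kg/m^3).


Q = (P * 1000 * eta) / (rho * g * H)
  = (20 * 1000 * 0.78) / (1000 * 9.81 * 25)
  = 15600 / 245250
  = 0.06361 m^3/s = 63.61 L/s


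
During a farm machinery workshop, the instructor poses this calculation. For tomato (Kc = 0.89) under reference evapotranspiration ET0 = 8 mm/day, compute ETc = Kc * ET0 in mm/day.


ETc = Kc * ET0
    = 0.89 * 8
    = 7.12 mm/day


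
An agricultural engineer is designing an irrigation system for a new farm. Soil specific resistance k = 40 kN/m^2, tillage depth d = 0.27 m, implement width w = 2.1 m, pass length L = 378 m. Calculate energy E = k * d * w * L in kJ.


E = k * d * w * L
  = 40 * 0.27 * 2.1 * 378
  = 8573.04 kJ


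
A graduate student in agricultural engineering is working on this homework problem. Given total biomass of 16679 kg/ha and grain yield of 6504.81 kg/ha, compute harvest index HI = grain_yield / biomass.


HI = grain_yield / biomass
   = 6504.81 / 16679
   = 0.39


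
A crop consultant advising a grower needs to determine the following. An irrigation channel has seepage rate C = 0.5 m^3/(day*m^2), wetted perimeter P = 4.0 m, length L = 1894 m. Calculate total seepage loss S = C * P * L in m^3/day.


S = C * P * L
  = 0.5 * 4.0 * 1894
  = 3788 m^3/day


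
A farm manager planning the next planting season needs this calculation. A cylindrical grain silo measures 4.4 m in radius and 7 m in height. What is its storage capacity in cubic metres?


V = pi * r^2 * h
  = pi * 4.4^2 * 7
  = pi * 19.36 * 7
  = 425.75 m^3


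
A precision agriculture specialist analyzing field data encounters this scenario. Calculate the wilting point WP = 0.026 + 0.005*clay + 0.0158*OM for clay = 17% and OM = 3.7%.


WP = 0.026 + 0.005*17 + 0.0158*3.7
   = 0.026 + 0.0850 + 0.0585
   = 0.1695


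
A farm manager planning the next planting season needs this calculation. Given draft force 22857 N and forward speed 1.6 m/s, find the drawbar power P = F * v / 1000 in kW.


P = F * v / 1000
  = 22857 * 1.6 / 1000
  = 36571.20 / 1000
  = 36.57 kW


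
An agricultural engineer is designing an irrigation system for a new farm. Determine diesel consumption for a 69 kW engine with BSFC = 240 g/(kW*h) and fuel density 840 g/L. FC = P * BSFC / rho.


FC = P * BSFC / rho_fuel
   = 69 * 240 / 840
   = 16560 / 840
   = 19.71 L/h


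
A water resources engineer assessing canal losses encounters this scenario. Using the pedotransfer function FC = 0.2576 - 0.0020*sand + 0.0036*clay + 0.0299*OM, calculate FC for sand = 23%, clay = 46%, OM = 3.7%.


FC = 0.2576 - 0.0020*23 + 0.0036*46 + 0.0299*3.7
   = 0.2576 - 0.0460 + 0.1656 + 0.1106
   = 0.4878


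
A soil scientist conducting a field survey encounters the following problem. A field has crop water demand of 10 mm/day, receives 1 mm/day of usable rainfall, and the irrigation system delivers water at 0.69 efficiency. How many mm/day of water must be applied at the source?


IWR = (ETc - Pe) / Ea
    = (10 - 1) / 0.69
    = 9 / 0.69
    = 13.04 mm/day


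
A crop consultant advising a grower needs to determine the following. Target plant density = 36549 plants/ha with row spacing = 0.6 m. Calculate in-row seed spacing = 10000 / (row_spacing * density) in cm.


spacing = 10000 / (row_sp * density)
        = 10000 / (0.6 * 36549)
        = 10000 / 21929.40
        = 0.45601 m = 45.60 cm


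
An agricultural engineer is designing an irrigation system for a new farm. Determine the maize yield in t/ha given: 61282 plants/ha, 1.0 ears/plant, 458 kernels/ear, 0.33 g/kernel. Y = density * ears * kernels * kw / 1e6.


Y = density * ears * kernels * kw
  = 61282 * 1.0 * 458 * 0.33 g/ha
  = 9262161.48 g/ha
  = 9262.16 kg/ha = 9.26 t/ha


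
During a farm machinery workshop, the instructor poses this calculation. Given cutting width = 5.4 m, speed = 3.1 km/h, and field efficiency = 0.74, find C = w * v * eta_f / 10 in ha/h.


C = w * v * eta_f / 10
  = 5.4 * 3.1 * 0.74 / 10
  = 12.39 / 10
  = 1.24 ha/h


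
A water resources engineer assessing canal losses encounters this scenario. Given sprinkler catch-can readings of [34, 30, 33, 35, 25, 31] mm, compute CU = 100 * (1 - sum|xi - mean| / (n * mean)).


xbar = 188 / 6 = 31.333
sum|xi - xbar| = 16
CU = 100 * (1 - 16 / (6 * 31.333))
   = 100 * (1 - 0.0851)
   = 91.49%


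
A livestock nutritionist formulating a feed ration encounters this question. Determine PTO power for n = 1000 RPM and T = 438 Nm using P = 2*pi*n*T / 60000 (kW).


P = 2*pi*n*T / 60000
  = 2*pi * 1000 * 438 / 60000
  = 2752035.16 / 60000
  = 45.87 kW


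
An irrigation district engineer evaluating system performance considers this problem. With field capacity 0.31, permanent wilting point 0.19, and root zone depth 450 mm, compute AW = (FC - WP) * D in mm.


AW = (FC - WP) * D
   = (0.31 - 0.19) * 450
   = 0.12 * 450
   = 54 mm


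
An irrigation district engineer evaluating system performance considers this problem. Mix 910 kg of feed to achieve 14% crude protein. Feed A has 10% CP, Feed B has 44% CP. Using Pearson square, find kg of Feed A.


parts_A = CP_b - target = 44 - 14 = 30
parts_B = target - CP_a = 14 - 10 = 4
total_parts = 30 + 4 = 34
Feed A = 910 * 30 / 34 = 802.94 kg
Feed B = 910 * 4 / 34 = 107.06 kg

802.94 kg


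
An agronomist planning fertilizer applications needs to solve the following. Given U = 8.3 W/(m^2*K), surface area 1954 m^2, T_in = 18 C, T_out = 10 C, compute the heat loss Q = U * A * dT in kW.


dT = 18 - (10) = 8 K
Q = U * A * dT
  = 8.3 * 1954 * 8
  = 129745.60 W = 129.75 kW


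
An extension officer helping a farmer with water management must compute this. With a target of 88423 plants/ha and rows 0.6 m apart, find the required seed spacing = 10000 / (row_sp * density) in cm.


spacing = 10000 / (row_sp * density)
        = 10000 / (0.6 * 88423)
        = 10000 / 53053.80
        = 0.18849 m = 18.85 cm


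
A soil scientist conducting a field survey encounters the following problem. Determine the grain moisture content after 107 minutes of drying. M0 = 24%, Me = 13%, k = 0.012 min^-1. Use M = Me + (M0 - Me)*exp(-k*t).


M = Me + (M0 - Me) * e^(-k*t)
  = 13 + (24 - 13) * e^(-0.012*107)
  = 13 + 11 * e^(-1.284)
  = 13 + 11 * 0.27693
  = 13 + 3.0462
  = 16.05%


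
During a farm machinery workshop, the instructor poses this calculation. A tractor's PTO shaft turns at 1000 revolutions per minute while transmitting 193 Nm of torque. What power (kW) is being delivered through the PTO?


P = 2*pi*n*T / 60000
  = 2*pi * 1000 * 193 / 60000
  = 1212654.76 / 60000
  = 20.21 kW


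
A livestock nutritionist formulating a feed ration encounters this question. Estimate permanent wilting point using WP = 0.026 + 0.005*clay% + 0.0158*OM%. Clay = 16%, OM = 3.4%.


WP = 0.026 + 0.005*16 + 0.0158*3.4
   = 0.026 + 0.0800 + 0.0537
   = 0.1597


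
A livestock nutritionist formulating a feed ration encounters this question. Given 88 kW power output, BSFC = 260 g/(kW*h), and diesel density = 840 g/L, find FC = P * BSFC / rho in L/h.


FC = P * BSFC / rho_fuel
   = 88 * 260 / 840
   = 22880 / 840
   = 27.24 L/h


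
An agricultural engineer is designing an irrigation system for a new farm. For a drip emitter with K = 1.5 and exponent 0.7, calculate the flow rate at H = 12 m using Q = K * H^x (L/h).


Q = K * H^x
  = 1.5 * 12^0.7
  = 1.5 * 5.6941
  = 8.54 L/h


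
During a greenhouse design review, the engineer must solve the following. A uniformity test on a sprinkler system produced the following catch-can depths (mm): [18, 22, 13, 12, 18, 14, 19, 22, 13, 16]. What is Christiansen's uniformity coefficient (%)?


xbar = 167 / 10 = 16.700
sum|xi - xbar| = 31
CU = 100 * (1 - 31 / (10 * 16.700))
   = 100 * (1 - 0.1856)
   = 81.44%


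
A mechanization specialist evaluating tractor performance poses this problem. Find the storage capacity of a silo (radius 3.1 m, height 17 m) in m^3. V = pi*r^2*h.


V = pi * r^2 * h
  = pi * 3.1^2 * 17
  = pi * 9.61 * 17
  = 513.24 m^3


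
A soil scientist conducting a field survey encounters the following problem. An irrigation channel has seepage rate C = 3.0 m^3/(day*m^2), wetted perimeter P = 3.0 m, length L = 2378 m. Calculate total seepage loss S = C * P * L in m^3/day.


S = C * P * L
  = 3.0 * 3.0 * 2378
  = 21402 m^3/day


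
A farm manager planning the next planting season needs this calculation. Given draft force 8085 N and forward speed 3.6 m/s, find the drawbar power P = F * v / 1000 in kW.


P = F * v / 1000
  = 8085 * 3.6 / 1000
  = 29106 / 1000
  = 29.11 kW


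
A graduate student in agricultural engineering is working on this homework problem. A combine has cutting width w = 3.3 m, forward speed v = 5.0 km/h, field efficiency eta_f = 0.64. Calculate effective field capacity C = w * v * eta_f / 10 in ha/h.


C = w * v * eta_f / 10
  = 3.3 * 5.0 * 0.64 / 10
  = 10.56 / 10
  = 1.06 ha/h


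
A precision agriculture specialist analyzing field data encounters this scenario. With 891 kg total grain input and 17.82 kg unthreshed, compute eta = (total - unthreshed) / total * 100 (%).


eta = (total - unthreshed) / total * 100
    = (891 - 17.82) / 891 * 100
    = 873.18 / 891 * 100
    = 98%


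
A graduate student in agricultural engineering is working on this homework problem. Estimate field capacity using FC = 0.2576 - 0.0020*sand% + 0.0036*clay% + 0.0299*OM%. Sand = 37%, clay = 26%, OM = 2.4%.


FC = 0.2576 - 0.0020*37 + 0.0036*26 + 0.0299*2.4
   = 0.2576 - 0.0740 + 0.0936 + 0.0718
   = 0.3490
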